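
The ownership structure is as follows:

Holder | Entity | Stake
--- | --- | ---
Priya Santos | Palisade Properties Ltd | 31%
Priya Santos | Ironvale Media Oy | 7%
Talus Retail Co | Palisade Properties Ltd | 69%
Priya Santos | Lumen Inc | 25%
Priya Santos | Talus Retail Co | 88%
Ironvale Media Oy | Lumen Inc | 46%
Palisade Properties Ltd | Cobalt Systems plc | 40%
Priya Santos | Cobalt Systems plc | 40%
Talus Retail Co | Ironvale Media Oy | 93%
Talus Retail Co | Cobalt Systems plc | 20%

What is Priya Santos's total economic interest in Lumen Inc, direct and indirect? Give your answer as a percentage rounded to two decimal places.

65.87%

Priya reaches Lumen along 3 paths.
Via Talus → Ironvale: 88% × 93% × 46% = 37.6464%.
Via Ironvale: 7% × 46% = 3.22%.
Direct stake: 25% = 25%.
Total: 37.6464% + 3.22% + 25% = 65.8664%.
Rounded: 65.87%.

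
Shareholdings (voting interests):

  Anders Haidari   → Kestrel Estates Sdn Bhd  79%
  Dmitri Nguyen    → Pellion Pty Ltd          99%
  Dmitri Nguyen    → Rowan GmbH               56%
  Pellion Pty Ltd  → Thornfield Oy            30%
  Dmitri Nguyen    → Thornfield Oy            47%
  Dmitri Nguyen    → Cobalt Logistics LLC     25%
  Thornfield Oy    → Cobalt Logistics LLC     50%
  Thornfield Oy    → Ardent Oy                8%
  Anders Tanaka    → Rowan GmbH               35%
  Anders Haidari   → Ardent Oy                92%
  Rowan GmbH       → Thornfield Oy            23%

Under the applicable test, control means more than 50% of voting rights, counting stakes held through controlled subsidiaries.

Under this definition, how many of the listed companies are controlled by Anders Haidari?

2

Anders Haidari holds 92% of Ardent, so Anders Haidari controls Ardent.
Anders Haidari holds 79% of Kestrel, so Anders Haidari controls Kestrel.
No other company's threshold is met.
Anders Haidari controls 2 companies.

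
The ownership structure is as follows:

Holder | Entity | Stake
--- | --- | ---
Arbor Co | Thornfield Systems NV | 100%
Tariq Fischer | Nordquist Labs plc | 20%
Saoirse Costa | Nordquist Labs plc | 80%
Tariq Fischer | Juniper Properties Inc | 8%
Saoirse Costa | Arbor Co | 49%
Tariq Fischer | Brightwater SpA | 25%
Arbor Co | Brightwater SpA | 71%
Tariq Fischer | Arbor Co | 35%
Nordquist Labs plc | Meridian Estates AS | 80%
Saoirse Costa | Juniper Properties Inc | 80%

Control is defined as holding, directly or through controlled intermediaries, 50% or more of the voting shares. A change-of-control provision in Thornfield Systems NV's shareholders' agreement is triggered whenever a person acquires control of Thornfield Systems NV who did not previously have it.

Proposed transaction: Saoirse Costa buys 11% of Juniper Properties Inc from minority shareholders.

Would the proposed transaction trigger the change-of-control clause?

No

The purchase changes only Saoirse's holdings, so Saoirse is the only person who could newly come to control Thornfield.
Saoirse holds 80% of Nordquist, so Saoirse controls Nordquist.
Saoirse holds 80% of Juniper, so Saoirse controls Juniper.
Nordquist holds 80% of Meridian, so Saoirse controls Meridian.
Neither Saoirse nor any entity Saoirse controls holds any voting interest in Thornfield.
So before the transaction, Saoirse does not control Thornfield.
After the purchase, Saoirse's direct stake in Juniper rises to 80% + 11% = 91%.
Saoirse holds 91% of Juniper, so Saoirse controls Juniper.
After the transaction, neither Saoirse nor any entity Saoirse controls holds a voting interest in Thornfield, so Saoirse still does not control it.
No new person acquires control, so the clause is not triggered.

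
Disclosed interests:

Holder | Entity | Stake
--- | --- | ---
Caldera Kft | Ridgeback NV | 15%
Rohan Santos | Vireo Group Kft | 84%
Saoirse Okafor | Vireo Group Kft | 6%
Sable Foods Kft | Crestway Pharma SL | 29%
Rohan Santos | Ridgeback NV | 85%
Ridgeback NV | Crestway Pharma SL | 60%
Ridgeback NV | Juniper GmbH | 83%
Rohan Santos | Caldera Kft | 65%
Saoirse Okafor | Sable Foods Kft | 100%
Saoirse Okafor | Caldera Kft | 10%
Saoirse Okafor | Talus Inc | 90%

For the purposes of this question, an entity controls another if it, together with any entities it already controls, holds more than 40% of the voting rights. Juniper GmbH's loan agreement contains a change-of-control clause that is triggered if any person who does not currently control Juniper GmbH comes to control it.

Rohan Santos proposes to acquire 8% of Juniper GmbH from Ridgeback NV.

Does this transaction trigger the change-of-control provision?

The purchase adds only to Rohan's holdings (Ridgeback's stake shrinks), so Rohan is the only person who could newly come to control Juniper.
Rohan holds 65% of Caldera, so Rohan controls Caldera.
Rohan and Caldera together hold 85% + 15% = 100% of Ridgeback, so Rohan controls Ridgeback.
Ridgeback holds 83% of Juniper, so Rohan controls Juniper.
So Rohan already controls Juniper before the transaction.
After the purchase, Rohan holds 8% of Juniper directly, and Ridgeback's stake falls to 75%.
Rohan controlled Juniper already, so this is not a new person acquiring control; every other person's position is unchanged or reduced.
No new person acquires control, so the clause is not triggered.

No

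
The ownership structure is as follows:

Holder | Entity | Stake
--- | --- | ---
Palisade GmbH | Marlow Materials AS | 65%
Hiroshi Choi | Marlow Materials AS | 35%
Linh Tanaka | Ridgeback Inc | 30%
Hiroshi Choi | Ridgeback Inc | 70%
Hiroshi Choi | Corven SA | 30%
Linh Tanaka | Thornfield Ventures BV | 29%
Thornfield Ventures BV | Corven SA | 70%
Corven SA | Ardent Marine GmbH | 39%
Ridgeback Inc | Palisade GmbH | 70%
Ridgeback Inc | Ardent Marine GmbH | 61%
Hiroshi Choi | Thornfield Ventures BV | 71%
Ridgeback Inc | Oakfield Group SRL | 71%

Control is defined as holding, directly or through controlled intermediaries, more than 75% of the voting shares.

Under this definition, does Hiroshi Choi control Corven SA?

No

Hiroshi's largest direct stake is 71% in Thornfield, which does not meet the threshold, so Hiroshi controls no company.
In Corven, Hiroshi's side holds only 30%, not > 75%.
So Hiroshi does not control Corven.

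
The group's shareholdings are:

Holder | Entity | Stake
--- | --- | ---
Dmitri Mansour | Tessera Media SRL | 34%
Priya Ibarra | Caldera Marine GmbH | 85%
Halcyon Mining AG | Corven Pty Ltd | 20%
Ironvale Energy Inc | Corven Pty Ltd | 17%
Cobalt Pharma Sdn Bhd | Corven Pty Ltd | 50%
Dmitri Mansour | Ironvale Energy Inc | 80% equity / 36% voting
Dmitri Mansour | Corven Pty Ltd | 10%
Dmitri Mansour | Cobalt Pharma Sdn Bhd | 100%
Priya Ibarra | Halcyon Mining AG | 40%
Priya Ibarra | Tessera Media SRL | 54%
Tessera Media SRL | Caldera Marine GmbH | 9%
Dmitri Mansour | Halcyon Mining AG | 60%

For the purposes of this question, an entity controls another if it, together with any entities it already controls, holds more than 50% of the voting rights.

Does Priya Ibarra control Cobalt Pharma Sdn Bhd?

No

Priya holds 54% of Tessera, so Priya controls Tessera.
Priya and Tessera together hold 85% + 9% = 94% of Caldera, so Priya controls Caldera.
Neither Priya nor any entity Priya controls holds any voting interest in Cobalt.
So Priya does not control Cobalt.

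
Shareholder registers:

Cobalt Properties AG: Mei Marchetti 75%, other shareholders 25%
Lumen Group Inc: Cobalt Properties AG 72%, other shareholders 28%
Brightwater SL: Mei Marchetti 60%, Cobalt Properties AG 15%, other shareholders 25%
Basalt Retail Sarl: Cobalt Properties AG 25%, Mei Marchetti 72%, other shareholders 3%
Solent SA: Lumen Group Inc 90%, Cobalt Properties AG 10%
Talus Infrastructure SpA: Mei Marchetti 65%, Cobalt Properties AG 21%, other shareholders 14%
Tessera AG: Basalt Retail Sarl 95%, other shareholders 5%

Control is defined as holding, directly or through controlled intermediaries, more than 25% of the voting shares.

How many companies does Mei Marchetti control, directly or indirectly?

7

Mei holds 75% of Cobalt, so Mei controls Cobalt.
Cobalt holds 72% of Lumen, so Mei controls Lumen.
Mei and Cobalt together hold 60% + 15% = 75% of Brightwater, so Mei controls Brightwater.
Cobalt and Mei together hold 25% + 72% = 97% of Basalt, so Mei controls Basalt.
Lumen and Cobalt together hold 90% + 10% = 100% of Solent, so Mei controls Solent.
Mei and Cobalt together hold 65% + 21% = 86% of Talus, so Mei controls Talus.
Basalt holds 95% of Tessera, so Mei controls Tessera.
Mei controls 7 companies.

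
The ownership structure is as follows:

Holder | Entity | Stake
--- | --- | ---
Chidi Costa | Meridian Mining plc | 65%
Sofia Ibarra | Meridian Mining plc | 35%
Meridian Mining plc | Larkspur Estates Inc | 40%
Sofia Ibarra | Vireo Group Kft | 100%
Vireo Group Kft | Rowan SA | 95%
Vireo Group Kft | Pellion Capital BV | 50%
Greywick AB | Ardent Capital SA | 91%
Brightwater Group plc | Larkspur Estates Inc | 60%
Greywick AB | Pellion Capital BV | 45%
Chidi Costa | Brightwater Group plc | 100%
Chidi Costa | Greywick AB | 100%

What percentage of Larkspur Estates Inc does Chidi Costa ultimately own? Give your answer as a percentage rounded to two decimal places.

86.00%

Chidi reaches Larkspur along 2 paths.
Via Brightwater: 100% × 60% = 60%.
Via Meridian: 65% × 40% = 26%.
Total: 60% + 26% = 86%.
Rounded: 86.00%.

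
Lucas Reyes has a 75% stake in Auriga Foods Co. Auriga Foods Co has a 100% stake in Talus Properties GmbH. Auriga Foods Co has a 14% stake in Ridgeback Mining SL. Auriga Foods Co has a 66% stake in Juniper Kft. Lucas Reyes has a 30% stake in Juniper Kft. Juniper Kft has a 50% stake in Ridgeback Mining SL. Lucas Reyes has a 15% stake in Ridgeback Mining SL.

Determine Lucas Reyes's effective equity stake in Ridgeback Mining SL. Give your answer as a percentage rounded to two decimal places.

65.25%

Lucas reaches Ridgeback along 4 paths.
Via Auriga → Juniper: 75% × 66% × 50% = 24.75%.
Via Juniper: 30% × 50% = 15%.
Direct stake: 15% = 15%.
Via Auriga: 75% × 14% = 10.5%.
Total: 24.75% + 15% + 15% + 10.5% = 65.25%.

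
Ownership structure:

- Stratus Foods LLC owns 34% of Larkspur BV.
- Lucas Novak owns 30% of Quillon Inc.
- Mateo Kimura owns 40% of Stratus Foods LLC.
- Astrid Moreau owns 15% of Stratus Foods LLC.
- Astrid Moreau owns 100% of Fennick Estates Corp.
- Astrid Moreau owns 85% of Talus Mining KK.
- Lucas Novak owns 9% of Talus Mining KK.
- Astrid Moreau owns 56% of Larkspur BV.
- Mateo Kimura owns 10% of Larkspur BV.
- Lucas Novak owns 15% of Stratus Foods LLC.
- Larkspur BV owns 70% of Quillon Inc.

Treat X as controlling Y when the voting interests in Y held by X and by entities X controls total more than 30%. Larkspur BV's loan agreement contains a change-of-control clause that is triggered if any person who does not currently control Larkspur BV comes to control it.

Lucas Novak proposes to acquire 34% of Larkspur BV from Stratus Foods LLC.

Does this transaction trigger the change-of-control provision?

Yes

The purchase adds only to Lucas's holdings (Stratus's stake shrinks), so Lucas is the only person who could newly come to control Larkspur.
Lucas's largest direct stake is 30% in Quillon, which does not meet the threshold, so Lucas controls no company.
Neither Lucas nor any entity Lucas controls holds any voting interest in Larkspur.
So before the transaction, Lucas does not control Larkspur.
After the purchase, Lucas holds 34% of Larkspur directly, and Stratus's stake falls to 0%.
Lucas holds 34% of Larkspur, so Lucas controls Larkspur.
Lucas did not control Larkspur before and does after, so the clause is triggered.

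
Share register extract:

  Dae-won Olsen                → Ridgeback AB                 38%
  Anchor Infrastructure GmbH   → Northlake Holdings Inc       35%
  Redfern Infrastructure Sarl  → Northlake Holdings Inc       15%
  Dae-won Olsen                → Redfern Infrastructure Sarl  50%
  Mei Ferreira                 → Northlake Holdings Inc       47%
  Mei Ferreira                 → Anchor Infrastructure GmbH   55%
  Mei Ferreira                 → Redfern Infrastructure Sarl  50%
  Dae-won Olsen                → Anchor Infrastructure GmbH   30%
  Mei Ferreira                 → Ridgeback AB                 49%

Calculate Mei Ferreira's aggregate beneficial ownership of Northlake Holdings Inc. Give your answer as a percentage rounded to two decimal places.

Mei reaches Northlake along 3 paths.
Via Anchor: 55% × 35% = 19.25%.
Via Redfern: 50% × 15% = 7.5%.
Direct stake: 47% = 47%.
Total: 19.25% + 7.5% + 47% = 73.75%.

73.75%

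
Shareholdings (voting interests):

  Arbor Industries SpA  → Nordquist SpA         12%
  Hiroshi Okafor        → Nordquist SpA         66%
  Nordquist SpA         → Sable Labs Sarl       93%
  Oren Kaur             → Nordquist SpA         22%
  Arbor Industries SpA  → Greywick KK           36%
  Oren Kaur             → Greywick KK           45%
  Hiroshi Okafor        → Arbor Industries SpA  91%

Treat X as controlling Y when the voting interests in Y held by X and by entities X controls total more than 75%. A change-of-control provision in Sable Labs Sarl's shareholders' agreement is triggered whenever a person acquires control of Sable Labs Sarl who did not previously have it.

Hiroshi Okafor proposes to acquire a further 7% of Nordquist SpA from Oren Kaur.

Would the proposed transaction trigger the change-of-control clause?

The purchase adds only to Hiroshi's holdings (Oren's stake shrinks), so Hiroshi is the only person who could newly come to control Sable.
Hiroshi holds 91% of Arbor, so Hiroshi controls Arbor.
Arbor and Hiroshi together hold 12% + 66% = 78% of Nordquist, so Hiroshi controls Nordquist.
Nordquist holds 93% of Sable, so Hiroshi controls Sable.
So Hiroshi already controls Sable before the transaction.
After the purchase, Hiroshi's direct stake in Nordquist rises to 66% + 7% = 73%, and Oren's stake falls to 15%.
Hiroshi controlled Sable already, so this is not a new person acquiring control; every other person's position is unchanged or reduced.
No new person acquires control, so the clause is not triggered.

No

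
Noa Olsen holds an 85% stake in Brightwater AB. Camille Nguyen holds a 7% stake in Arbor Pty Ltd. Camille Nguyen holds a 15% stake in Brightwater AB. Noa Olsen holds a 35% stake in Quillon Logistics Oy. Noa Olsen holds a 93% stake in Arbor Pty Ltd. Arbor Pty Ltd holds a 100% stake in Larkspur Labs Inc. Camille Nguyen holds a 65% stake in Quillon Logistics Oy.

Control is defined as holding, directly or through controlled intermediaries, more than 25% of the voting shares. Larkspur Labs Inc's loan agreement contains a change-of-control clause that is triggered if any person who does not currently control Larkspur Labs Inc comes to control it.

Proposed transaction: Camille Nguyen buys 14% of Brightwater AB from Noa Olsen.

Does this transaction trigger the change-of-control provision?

The purchase adds only to Camille's holdings (Noa's stake shrinks), so Camille is the only person who could newly come to control Larkspur.
Camille holds 65% of Quillon, so Camille controls Quillon.
Neither Camille nor any entity Camille controls holds any voting interest in Larkspur.
So before the transaction, Camille does not control Larkspur.
After the purchase, Camille's direct stake in Brightwater rises to 15% + 14% = 29%, and Noa's stake falls to 71%.
Camille holds 29% of Brightwater, so Camille controls Brightwater.
After the transaction, neither Camille nor any entity Camille controls holds a voting interest in Larkspur, so Camille still does not control it.
No new person acquires control, so the clause is not triggered.

No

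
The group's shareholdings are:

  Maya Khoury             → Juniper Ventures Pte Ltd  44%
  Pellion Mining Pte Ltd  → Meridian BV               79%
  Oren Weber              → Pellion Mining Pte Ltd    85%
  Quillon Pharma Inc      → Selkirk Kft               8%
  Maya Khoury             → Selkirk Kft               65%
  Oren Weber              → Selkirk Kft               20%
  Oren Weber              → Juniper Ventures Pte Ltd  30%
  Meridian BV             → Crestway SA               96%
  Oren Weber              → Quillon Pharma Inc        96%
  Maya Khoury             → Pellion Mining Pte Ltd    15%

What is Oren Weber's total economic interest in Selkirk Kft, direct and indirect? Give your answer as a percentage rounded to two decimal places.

27.68%

Oren reaches Selkirk along 2 paths.
Direct stake: 20% = 20%.
Via Quillon: 96% × 8% = 7.68%.
Total: 20% + 7.68% = 27.68%.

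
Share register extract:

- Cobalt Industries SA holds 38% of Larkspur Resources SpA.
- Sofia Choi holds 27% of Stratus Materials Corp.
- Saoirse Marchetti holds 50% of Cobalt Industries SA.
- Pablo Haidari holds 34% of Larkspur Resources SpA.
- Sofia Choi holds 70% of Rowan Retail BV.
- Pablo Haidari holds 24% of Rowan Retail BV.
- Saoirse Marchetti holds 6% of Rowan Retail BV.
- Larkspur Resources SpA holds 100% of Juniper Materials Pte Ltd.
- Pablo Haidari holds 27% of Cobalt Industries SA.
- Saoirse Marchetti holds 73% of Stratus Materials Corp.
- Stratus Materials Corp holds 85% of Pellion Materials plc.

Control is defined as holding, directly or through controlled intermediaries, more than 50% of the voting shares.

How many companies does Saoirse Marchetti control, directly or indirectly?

Saoirse holds 73% of Stratus, so Saoirse controls Stratus.
Stratus holds 85% of Pellion, so Saoirse controls Pellion.
No other company's threshold is met.
Saoirse controls 2 companies.

2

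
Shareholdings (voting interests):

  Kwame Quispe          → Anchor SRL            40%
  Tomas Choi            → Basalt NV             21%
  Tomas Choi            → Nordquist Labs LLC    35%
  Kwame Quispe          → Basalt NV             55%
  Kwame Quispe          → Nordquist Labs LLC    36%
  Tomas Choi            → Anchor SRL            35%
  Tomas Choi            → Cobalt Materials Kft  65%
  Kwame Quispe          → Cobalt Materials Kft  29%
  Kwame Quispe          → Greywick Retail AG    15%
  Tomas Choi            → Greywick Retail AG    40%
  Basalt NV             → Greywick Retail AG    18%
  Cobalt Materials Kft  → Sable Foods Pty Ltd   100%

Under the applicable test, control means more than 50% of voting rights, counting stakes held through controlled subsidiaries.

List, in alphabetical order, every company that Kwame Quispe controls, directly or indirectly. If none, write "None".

Basalt NV

Kwame holds 55% of Basalt, so Kwame controls Basalt.
No other company's threshold is met.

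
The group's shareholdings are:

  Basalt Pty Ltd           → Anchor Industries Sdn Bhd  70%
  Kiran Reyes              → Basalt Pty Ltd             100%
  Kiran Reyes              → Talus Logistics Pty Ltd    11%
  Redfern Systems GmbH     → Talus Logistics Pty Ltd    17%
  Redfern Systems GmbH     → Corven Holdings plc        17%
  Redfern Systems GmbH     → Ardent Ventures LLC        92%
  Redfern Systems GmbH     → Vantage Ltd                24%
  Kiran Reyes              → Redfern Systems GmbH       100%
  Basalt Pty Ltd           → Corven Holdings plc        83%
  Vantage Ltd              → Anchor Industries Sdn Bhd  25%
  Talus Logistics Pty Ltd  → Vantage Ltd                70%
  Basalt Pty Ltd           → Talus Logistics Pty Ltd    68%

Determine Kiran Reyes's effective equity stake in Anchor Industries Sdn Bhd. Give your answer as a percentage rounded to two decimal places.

92.80%

Kiran reaches Anchor along 5 paths.
Via Redfern → Vantage: 100% × 24% × 25% = 6%.
Via Basalt → Talus → Vantage: 100% × 68% × 70% × 25% = 11.9%.
Via Redfern → Talus → Vantage: 100% × 17% × 70% × 25% = 2.975%.
Via Talus → Vantage: 11% × 70% × 25% = 1.925%.
Via Basalt: 100% × 70% = 70%.
Total: 6% + 11.9% + 2.975% + 1.925% + 70% = 92.8%.
Rounded: 92.80%.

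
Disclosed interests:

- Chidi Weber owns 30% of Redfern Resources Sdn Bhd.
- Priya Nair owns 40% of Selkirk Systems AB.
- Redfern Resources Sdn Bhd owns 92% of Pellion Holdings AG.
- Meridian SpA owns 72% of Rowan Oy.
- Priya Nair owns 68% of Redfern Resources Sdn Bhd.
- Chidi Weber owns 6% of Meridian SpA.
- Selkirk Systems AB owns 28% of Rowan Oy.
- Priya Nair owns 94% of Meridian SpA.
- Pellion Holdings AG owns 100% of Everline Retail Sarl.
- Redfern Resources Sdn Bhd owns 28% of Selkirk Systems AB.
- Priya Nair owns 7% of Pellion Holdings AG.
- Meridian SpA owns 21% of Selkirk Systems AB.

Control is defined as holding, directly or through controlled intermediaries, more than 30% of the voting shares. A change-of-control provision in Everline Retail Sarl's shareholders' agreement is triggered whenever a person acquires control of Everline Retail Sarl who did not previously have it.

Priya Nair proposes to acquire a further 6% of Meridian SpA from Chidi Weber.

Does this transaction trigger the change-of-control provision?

The purchase adds only to Priya's holdings (Chidi's stake shrinks), so Priya is the only person who could newly come to control Everline.
Priya holds 68% of Redfern, so Priya controls Redfern.
Redfern and Priya together hold 92% + 7% = 99% of Pellion, so Priya controls Pellion.
Pellion holds 100% of Everline, so Priya controls Everline.
So Priya already controls Everline before the transaction.
After the purchase, Priya's direct stake in Meridian rises to 94% + 6% = 100%, and Chidi's stake falls to 0%.
Priya controlled Everline already, so this is not a new person acquiring control; every other person's position is unchanged or reduced.
No new person acquires control, so the clause is not triggered.

No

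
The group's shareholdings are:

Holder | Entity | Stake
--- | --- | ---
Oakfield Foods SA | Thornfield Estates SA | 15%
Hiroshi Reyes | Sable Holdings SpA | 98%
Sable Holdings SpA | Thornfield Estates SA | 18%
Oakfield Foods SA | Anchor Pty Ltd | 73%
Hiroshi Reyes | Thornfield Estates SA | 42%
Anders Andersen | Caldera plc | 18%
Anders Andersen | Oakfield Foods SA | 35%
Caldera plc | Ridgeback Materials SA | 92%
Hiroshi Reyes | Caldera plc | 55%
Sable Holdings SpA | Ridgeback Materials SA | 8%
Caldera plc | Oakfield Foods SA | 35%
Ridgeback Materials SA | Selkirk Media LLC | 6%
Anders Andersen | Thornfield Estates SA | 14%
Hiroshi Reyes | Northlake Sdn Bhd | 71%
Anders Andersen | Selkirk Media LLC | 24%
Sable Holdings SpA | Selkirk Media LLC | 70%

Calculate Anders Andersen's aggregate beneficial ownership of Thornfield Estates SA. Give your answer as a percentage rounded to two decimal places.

20.20%

Anders reaches Thornfield along 3 paths.
Via Oakfield: 35% × 15% = 5.25%.
Via Caldera → Oakfield: 18% × 35% × 15% = 0.945%.
Direct stake: 14% = 14%.
Total: 5.25% + 0.945% + 14% = 20.195%.
Rounded: 20.20%.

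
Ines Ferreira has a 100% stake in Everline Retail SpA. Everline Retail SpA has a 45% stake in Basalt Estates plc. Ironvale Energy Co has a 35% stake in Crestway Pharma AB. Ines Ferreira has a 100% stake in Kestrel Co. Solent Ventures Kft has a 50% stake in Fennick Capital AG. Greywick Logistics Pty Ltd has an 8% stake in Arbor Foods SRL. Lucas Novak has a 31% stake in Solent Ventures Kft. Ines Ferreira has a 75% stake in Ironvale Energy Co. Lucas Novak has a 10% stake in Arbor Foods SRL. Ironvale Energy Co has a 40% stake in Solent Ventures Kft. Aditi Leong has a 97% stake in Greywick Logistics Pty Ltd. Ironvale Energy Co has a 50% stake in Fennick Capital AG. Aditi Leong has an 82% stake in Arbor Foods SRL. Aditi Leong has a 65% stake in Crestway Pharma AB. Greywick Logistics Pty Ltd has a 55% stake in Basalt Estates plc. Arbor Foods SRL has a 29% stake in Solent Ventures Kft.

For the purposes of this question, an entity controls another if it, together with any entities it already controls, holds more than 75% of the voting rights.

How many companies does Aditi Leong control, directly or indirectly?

Aditi holds 97% of Greywick, so Aditi controls Greywick.
Greywick and Aditi together hold 8% + 82% = 90% of Arbor, so Aditi controls Arbor.
No other company's threshold is met.
Aditi controls 2 companies.

2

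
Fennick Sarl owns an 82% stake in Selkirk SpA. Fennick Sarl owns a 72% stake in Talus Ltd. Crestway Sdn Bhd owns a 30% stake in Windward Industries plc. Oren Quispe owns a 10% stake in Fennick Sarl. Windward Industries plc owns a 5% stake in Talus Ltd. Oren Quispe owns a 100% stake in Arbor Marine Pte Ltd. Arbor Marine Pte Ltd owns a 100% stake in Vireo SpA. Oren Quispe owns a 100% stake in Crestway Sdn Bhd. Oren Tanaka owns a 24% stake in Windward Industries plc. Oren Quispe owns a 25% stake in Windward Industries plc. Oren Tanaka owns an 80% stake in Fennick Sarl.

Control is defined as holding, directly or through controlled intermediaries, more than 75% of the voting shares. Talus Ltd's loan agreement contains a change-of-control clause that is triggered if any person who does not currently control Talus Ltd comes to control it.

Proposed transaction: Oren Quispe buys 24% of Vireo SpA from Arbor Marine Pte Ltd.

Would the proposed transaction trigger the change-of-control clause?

The purchase adds only to Oren Quispe's holdings (Arbor's stake shrinks), so Oren Quispe is the only person who could newly come to control Talus.
Oren Quispe holds 100% of Crestway, so Oren Quispe controls Crestway.
Oren Quispe holds 100% of Arbor, so Oren Quispe controls Arbor.
Arbor holds 100% of Vireo, so Oren Quispe controls Vireo.
Neither Oren Quispe nor any entity Oren Quispe controls holds any voting interest in Talus.
So before the transaction, Oren Quispe does not control Talus.
After the purchase, Oren Quispe holds 24% of Vireo directly, and Arbor's stake falls to 76%.
Arbor and Oren Quispe together hold 76% + 24% = 100% of Vireo, so Oren Quispe controls Vireo.
After the transaction, neither Oren Quispe nor any entity Oren Quispe controls holds a voting interest in Talus, so Oren Quispe still does not control it.
No new person acquires control, so the clause is not triggered.

No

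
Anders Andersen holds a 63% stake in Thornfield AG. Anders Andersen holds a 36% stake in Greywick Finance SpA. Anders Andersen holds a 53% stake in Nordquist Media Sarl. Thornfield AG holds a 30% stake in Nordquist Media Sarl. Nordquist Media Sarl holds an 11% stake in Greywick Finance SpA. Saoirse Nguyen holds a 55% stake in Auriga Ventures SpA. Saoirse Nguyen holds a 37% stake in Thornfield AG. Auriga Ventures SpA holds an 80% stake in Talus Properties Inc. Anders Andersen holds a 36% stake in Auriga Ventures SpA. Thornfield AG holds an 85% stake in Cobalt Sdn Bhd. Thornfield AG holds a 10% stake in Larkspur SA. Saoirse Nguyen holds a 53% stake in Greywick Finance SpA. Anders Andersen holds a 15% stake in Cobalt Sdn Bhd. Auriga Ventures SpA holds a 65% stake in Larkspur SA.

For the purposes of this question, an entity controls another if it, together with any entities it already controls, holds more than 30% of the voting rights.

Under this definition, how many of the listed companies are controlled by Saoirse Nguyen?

6

Saoirse holds 55% of Auriga, so Saoirse controls Auriga.
Saoirse holds 37% of Thornfield, so Saoirse controls Thornfield.
Auriga and Thornfield together hold 65% + 10% = 75% of Larkspur, so Saoirse controls Larkspur.
Saoirse holds 53% of Greywick, so Saoirse controls Greywick.
Thornfield holds 85% of Cobalt, so Saoirse controls Cobalt.
Auriga holds 80% of Talus, so Saoirse controls Talus.
No other company's threshold is met.
Saoirse controls 6 companies.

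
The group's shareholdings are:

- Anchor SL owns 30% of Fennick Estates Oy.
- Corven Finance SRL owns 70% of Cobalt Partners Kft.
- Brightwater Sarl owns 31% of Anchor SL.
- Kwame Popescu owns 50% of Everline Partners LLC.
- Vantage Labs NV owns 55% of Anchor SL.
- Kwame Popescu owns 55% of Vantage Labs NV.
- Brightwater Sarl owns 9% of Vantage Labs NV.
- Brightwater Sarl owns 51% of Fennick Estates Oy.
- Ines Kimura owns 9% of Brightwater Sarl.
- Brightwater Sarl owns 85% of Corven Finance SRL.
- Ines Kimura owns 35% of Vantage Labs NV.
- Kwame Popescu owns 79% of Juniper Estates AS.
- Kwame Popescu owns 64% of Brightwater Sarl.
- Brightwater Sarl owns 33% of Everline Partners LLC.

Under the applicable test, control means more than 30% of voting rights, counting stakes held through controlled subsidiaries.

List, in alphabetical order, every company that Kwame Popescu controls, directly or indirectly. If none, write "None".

Anchor SL, Brightwater Sarl, Cobalt Partners Kft, Corven Finance SRL, Everline Partners LLC, Fennick Estates Oy, Juniper Estates AS, Vantage Labs NV

Kwame holds 79% of Juniper, so Kwame controls Juniper.
Kwame holds 64% of Brightwater, so Kwame controls Brightwater.
Kwame and Brightwater together hold 55% + 9% = 64% of Vantage, so Kwame controls Vantage.
Kwame and Brightwater together hold 50% + 33% = 83% of Everline, so Kwame controls Everline.
Brightwater holds 85% of Corven, so Kwame controls Corven.
Brightwater and Vantage together hold 31% + 55% = 86% of Anchor, so Kwame controls Anchor.
Corven holds 70% of Cobalt, so Kwame controls Cobalt.
Brightwater and Anchor together hold 51% + 30% = 81% of Fennick, so Kwame controls Fennick.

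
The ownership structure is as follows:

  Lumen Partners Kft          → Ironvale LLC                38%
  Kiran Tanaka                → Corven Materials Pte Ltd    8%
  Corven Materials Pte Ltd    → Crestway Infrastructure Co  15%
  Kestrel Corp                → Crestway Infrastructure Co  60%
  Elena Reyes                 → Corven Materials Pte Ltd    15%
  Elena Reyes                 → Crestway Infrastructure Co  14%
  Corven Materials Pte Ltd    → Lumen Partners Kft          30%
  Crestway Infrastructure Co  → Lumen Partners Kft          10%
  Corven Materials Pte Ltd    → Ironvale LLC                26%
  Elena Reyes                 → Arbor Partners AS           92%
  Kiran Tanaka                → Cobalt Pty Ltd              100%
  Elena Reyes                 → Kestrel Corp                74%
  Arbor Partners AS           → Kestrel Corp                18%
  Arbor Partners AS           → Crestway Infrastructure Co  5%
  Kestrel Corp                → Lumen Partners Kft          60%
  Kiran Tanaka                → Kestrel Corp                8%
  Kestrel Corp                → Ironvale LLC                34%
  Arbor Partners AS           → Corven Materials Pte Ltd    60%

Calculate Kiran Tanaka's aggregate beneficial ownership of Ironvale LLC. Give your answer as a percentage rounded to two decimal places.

Kiran reaches Ironvale along 6 paths.
Via Kestrel: 8% × 34% = 2.72%.
Via Corven: 8% × 26% = 2.08%.
Via Corven → Crestway → Lumen: 8% × 15% × 10% × 38% = 0.0456%.
Via Kestrel → Crestway → Lumen: 8% × 60% × 10% × 38% = 0.1824%.
Via Corven → Lumen: 8% × 30% × 38% = 0.912%.
Via Kestrel → Lumen: 8% × 60% × 38% = 1.824%.
Total: 2.72% + 2.08% + 0.0456% + 0.1824% + 0.912% + 1.824% = 7.764%.
Rounded: 7.76%.

7.76%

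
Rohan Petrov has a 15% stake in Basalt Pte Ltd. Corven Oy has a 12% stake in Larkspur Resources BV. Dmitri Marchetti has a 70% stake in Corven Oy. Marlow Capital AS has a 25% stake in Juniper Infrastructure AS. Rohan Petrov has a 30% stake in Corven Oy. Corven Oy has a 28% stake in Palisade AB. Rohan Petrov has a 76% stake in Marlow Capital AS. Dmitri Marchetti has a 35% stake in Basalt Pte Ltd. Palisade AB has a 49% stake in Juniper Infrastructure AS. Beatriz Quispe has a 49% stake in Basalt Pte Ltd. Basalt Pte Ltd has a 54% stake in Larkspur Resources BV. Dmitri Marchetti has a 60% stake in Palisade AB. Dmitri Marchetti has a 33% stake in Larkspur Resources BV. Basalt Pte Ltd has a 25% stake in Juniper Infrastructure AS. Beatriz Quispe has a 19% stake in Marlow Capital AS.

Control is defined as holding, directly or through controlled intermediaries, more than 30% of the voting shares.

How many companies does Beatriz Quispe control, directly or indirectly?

2

Beatriz holds 49% of Basalt, so Beatriz controls Basalt.
Basalt holds 54% of Larkspur, so Beatriz controls Larkspur.
No other company's threshold is met.
Beatriz controls 2 companies.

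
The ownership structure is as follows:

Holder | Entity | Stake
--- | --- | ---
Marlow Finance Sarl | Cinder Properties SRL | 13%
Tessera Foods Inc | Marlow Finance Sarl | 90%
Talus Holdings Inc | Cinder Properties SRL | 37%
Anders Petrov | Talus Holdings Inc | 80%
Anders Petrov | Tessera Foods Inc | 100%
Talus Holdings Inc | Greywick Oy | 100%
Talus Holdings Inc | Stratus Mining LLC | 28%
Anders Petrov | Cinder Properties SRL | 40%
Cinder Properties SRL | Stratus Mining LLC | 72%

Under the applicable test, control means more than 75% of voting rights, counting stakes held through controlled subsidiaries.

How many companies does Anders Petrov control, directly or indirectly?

Anders holds 100% of Tessera, so Anders controls Tessera.
Tessera holds 90% of Marlow, so Anders controls Marlow.
Anders holds 80% of Talus, so Anders controls Talus.
Anders and Talus and Marlow together hold 40% + 37% + 13% = 90% of Cinder, so Anders controls Cinder.
Talus holds 100% of Greywick, so Anders controls Greywick.
Cinder and Talus together hold 72% + 28% = 100% of Stratus, so Anders controls Stratus.
Anders controls 6 companies.

6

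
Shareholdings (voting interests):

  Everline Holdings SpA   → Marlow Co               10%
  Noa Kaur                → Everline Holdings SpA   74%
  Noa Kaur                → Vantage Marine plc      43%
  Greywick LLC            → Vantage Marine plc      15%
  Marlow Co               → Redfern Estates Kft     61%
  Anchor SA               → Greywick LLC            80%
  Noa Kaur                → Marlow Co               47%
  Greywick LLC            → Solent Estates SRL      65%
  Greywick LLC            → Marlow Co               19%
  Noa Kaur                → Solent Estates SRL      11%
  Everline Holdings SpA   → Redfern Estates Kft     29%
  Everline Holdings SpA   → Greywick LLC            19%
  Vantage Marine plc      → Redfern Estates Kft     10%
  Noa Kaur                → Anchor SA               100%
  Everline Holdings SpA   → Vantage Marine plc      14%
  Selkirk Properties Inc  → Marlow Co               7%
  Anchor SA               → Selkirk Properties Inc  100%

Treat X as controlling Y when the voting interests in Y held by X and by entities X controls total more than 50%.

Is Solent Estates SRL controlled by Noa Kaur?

Noa holds 74% of Everline, so Noa controls Everline.
Noa holds 100% of Anchor, so Noa controls Anchor.
Anchor and Everline together hold 80% + 19% = 99% of Greywick, so Noa controls Greywick.
Noa and Greywick together hold 11% + 65% = 76% of Solent, so Noa controls Solent.

Yes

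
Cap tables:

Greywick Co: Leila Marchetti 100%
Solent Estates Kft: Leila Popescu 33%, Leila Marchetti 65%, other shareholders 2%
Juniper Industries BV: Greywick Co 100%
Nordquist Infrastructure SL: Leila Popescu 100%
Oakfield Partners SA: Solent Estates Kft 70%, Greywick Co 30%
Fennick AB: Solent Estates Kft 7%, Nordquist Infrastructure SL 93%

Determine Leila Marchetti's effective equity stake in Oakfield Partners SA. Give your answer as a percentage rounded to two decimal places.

Leila Marchetti reaches Oakfield along 2 paths.
Via Solent: 65% × 70% = 45.5%.
Via Greywick: 100% × 30% = 30%.
Total: 45.5% + 30% = 75.5%.
Rounded: 75.50%.

75.50%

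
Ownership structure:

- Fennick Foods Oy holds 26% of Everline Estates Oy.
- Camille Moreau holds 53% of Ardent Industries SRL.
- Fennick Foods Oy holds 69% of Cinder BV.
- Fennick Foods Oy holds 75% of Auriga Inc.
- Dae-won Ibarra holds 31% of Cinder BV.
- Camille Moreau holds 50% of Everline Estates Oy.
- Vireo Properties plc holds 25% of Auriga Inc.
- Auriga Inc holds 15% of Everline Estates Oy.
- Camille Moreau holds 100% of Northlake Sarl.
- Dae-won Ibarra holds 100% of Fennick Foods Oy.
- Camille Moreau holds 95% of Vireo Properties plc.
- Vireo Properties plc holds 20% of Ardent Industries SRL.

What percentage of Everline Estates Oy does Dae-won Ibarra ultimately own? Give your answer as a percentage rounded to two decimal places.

Dae-won reaches Everline along 2 paths.
Via Fennick: 100% × 26% = 26%.
Via Fennick → Auriga: 100% × 75% × 15% = 11.25%.
Total: 26% + 11.25% = 37.25%.

37.25%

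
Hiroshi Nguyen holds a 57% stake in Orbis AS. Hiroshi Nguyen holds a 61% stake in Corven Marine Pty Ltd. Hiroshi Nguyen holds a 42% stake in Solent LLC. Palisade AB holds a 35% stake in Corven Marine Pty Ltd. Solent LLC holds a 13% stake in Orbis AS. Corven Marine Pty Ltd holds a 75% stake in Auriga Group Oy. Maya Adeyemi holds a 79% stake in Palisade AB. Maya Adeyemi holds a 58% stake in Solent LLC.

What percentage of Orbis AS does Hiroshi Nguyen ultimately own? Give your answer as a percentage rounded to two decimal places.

Hiroshi reaches Orbis along 2 paths.
Direct stake: 57% = 57%.
Via Solent: 42% × 13% = 5.46%.
Total: 57% + 5.46% = 62.46%.

62.46%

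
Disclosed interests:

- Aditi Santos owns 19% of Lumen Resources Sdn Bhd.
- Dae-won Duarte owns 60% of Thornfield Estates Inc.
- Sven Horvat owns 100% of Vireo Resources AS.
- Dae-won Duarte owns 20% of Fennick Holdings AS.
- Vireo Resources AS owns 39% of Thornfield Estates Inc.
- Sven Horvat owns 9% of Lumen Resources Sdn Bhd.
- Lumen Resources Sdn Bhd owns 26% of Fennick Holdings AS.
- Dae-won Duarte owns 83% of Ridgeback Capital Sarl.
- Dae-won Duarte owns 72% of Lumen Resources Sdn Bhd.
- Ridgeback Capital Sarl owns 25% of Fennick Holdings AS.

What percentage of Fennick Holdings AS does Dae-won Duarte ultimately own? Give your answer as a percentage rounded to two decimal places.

59.47%

Dae-won reaches Fennick along 3 paths.
Via Ridgeback: 83% × 25% = 20.75%.
Direct stake: 20% = 20%.
Via Lumen: 72% × 26% = 18.72%.
Total: 20.75% + 20% + 18.72% = 59.47%.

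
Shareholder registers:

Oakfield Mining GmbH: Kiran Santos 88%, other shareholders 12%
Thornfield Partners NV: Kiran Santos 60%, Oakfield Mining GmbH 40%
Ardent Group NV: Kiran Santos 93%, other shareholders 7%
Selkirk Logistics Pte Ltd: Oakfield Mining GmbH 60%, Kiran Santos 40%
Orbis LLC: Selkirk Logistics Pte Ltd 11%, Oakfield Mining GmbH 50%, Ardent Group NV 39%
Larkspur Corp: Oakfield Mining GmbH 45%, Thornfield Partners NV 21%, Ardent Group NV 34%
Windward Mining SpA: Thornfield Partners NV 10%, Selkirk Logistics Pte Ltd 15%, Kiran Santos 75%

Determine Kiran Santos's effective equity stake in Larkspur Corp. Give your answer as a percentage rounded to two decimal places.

91.21%

Kiran reaches Larkspur along 4 paths.
Via Oakfield: 88% × 45% = 39.6%.
Via Thornfield: 60% × 21% = 12.6%.
Via Oakfield → Thornfield: 88% × 40% × 21% = 7.392%.
Via Ardent: 93% × 34% = 31.62%.
Total: 39.6% + 12.6% + 7.392% + 31.62% = 91.212%.
Rounded: 91.21%.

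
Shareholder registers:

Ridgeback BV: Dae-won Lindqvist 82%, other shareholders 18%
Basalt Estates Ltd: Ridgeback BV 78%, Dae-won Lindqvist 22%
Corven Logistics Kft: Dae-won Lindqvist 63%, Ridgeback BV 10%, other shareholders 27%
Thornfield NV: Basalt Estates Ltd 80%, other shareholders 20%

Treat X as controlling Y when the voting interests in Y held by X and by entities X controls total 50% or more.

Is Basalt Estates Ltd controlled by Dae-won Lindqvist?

Dae-won holds 82% of Ridgeback, so Dae-won controls Ridgeback.
Ridgeback and Dae-won together hold 78% + 22% = 100% of Basalt, so Dae-won controls Basalt.

Yes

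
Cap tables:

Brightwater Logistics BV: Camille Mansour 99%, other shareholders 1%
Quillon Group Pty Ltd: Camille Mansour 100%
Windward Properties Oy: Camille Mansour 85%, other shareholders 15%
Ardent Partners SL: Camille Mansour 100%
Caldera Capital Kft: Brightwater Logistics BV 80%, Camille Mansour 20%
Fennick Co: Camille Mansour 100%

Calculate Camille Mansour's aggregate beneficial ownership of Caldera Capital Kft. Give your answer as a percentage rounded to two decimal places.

99.20%

Camille reaches Caldera along 2 paths.
Via Brightwater: 99% × 80% = 79.2%.
Direct stake: 20% = 20%.
Total: 79.2% + 20% = 99.2%.
Rounded: 99.20%.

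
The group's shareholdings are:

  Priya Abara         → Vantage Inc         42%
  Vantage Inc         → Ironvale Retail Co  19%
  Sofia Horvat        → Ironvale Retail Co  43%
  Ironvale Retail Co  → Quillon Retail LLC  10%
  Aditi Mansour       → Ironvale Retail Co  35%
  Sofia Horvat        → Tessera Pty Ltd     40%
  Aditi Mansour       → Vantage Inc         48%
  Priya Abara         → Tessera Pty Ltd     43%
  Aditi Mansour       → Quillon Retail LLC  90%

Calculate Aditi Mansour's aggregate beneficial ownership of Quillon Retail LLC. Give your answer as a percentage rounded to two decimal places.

94.41%

Aditi reaches Quillon along 3 paths.
Direct stake: 90% = 90%.
Via Ironvale: 35% × 10% = 3.5%.
Via Vantage → Ironvale: 48% × 19% × 10% = 0.912%.
Total: 90% + 3.5% + 0.912% = 94.412%.
Rounded: 94.41%.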